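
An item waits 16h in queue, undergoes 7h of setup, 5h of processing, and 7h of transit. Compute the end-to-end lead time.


Lead time = queue + setup + processing + transit
= 16 + 7 + 5 + 7
= 35 hours


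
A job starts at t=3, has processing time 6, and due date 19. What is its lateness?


Completion = 3 + 6 = 9
Lateness = C - d = 9 - 19
= -10


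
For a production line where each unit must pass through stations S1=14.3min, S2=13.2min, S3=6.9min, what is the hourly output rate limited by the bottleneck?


Bottleneck = longest station time
Station times: [14.3, 13.2, 6.9]
Max = 14.3 min
Rate = 60 / 14.3
= 4.20 units/hour (bottleneck: 14.3min)


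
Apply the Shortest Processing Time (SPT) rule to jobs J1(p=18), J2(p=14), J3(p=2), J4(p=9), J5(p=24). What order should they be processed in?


SPT: sort by shortest processing time
  J3: p=2
  J4: p=9
  J2: p=14
  J1: p=18
  J5: p=24
Order: J3 → J4 → J2 → J1 → J5


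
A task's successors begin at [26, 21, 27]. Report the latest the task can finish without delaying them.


LF = min of all successor start times
Successors start at: [26, 21, 27]
LF = min(26, 21, 27)
= 21


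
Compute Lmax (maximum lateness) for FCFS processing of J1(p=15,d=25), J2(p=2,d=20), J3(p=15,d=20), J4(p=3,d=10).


Lateness per job (L = C - d):
  J1: C=15, d=25, L=-10
  J2: C=17, d=20, L=-3
  J3: C=32, d=20, L=12
  J4: C=35, d=10, L=25
Lmax = max(-10, -3, 12, 25)
= 25


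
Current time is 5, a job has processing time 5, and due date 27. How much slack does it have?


Slack = due - current_time - processing
= 27 - 5 - 5
= 17


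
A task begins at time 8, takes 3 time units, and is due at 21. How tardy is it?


Completion = start + processing = 8 + 3 = 11
Tardiness = max(0, C - d) = max(0, 11 - 21)
= max(0, -10)
= 0


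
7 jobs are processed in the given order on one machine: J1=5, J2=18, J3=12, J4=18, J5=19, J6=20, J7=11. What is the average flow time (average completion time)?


Completion times:
  J1: completes at 5
  J2: completes at 23
  J3: completes at 35
  J4: completes at 53
  J5: completes at 72
  J6: completes at 92
  J7: completes at 103
Sum = 383
Average = 383/7
= 54.71


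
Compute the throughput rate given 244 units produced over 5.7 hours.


Throughput = units / time
= 244 / 5.7
= 42.8 units/hour


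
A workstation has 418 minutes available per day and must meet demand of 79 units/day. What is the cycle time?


Cycle time = available time / demand
= 418 / 79
= 5.29 min/unit


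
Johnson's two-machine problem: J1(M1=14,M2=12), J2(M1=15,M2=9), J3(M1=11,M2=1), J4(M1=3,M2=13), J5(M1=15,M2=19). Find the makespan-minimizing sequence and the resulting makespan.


Johnson's rule:
Group 1 (M1≤M2, sort by M1): ['J4', 'J5']
Group 2 (M1>M2, sort desc M2): ['J1', 'J2', 'J3']
Sequence: J4 → J5 → J1 → J2 → J3
Makespan calculation:
  J4: M1 done=3, M2 done=16
  J5: M1 done=18, M2 done=37
  J1: M1 done=32, M2 done=49
  J2: M1 done=47, M2 done=58
  J3: M1 done=58, M2 done=59
= Sequence: J4 → J5 → J1 → J2 → J3, Makespan: 59


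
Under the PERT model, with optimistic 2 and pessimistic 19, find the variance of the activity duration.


σ² = ((p - o) / 6)² = (p - o)² / 36
= (19 - 2)² / 36
= 17² / 36
= 289 / 36
= 8.0278


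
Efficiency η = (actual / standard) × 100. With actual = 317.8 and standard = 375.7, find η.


Efficiency = (actual / standard) × 100
= (317.8 / 375.7) × 100
= 84.6%


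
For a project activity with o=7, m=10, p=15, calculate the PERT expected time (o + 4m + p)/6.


te = (o + 4m + p) / 6
= (7 + 4×10 + 15) / 6
= (7 + 40 + 15) / 6
= 62 / 6
= 10.33


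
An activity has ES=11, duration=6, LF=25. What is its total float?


EF = ES + duration = 11 + 6 = 17
LS = LF - duration = 25 - 6 = 19
Total Float = LF - EF = 25 - 17
(or LS - ES = 19 - 11)
= 8


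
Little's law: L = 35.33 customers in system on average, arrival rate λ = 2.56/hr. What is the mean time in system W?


Little's law: L = λW → W = L / λ
= 35.33 / 2.56
= 13.80 hours


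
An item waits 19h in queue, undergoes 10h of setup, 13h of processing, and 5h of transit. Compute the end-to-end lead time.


Lead time = queue + setup + processing + transit
= 19 + 10 + 13 + 5
= 47 hours


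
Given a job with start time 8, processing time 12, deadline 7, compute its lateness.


Completion = 8 + 12 = 20
Lateness = C - d = 20 - 7
= 13


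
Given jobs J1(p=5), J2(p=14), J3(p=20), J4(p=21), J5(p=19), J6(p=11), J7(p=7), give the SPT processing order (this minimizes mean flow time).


SPT: sort by shortest processing time
  J1: p=5
  J7: p=7
  J6: p=11
  J2: p=14
  J5: p=19
  J3: p=20
  J4: p=21
Order: J1 → J7 → J6 → J2 → J5 → J3 → J4


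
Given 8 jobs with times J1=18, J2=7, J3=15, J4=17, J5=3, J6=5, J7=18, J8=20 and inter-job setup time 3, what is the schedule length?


Makespan = Σ processing + (n-1) × setup
= (18 + 7 + 15 + 17 + 3 + 5 + 18 + 20) + (8-1)×3
= 103 + 21
= 124 time units


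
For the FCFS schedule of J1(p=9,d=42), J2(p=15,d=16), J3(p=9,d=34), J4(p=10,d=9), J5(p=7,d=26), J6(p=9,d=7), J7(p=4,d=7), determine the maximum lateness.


Lateness per job (L = C - d):
  J1: C=9, d=42, L=-33
  J2: C=24, d=16, L=8
  J3: C=33, d=34, L=-1
  J4: C=43, d=9, L=34
  J5: C=50, d=26, L=24
  J6: C=59, d=7, L=52
  J7: C=63, d=7, L=56
Lmax = max(-33, 8, -1, 34, 24, 52, 56)
= 56


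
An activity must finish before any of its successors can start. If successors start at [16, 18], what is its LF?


LF = min of all successor start times
Successors start at: [16, 18]
LF = min(16, 18)
= 16


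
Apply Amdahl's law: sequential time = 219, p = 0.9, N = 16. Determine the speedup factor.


Amdahl's law: T_p = T × ((1-p) + p/N)
= 219 × ((1-0.9) + 0.9/16)
= 219 × (0.10 + 0.0563)
= 219 × 0.1562
= 34.22
Speedup = 219/34.22
= 6.40×


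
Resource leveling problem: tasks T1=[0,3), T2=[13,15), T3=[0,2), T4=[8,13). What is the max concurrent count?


Check each time point for overlaps:
  t=0: 2 tasks active (T1, T3)
Max concurrent = 2


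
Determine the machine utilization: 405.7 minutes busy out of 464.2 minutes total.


Utilization = busy / total × 100
= 405.7 / 464.2 × 100
= 87.4%


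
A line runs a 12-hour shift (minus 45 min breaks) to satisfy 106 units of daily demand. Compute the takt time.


Available = 12×60 - 45 = 675 min
Takt time = 675 / 106
= 6.37 min/unit


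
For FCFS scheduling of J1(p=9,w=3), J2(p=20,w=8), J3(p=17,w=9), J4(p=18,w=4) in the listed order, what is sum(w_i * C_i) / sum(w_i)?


Completion times:
  J1: C=9, w×C=3×9=27
  J2: C=29, w×C=8×29=232
  J3: C=46, w×C=9×46=414
  J4: C=64, w×C=4×64=256
Sum w×C = 929
Sum w = 24
Weighted avg = 929/24
= 38.71


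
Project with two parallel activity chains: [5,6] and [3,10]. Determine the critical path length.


Path A: 5 + 6 = 11
Path B: 3 + 10 = 13
Critical path = longest = max(11, 13)
= 13 (Path B)


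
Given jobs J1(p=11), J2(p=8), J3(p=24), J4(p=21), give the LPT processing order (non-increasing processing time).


LPT: sort by longest processing time first
  J3: p=24
  J4: p=21
  J1: p=11
  J2: p=8
Order: J3 → J4 → J1 → J2


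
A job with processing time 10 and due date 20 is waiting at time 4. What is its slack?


Slack = due - current_time - processing
= 20 - 4 - 10
= 6


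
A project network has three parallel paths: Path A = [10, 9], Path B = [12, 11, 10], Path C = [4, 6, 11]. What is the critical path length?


Path A: 10 + 9 = 19
Path B: 12 + 11 + 10 = 33
Path C: 4 + 6 + 11 = 21
Critical path = longest = max(19, 33, 21)
= 33 (Path B)


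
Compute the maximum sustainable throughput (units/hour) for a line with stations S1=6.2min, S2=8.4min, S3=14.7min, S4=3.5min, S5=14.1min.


Bottleneck = longest station time
Station times: [6.2, 8.4, 14.7, 3.5, 14.1]
Max = 14.7 min
Rate = 60 / 14.7
= 4.08 units/hour (bottleneck: 14.7min)


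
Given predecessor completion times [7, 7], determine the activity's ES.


ES = max of all predecessor completion times
Predecessors: [7, 7]
ES = max(7, 7)
= 7


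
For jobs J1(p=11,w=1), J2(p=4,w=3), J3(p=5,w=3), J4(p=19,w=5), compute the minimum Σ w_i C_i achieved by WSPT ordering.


WSPT order (by p/w): J2 → J3 → J4 → J1
  J2: C=4, w·C=3×4=12
  J3: C=9, w·C=3×9=27
  J4: C=28, w·C=5×28=140
  J1: C=39, w·C=1×39=39
Σ w·C = 218
= 218


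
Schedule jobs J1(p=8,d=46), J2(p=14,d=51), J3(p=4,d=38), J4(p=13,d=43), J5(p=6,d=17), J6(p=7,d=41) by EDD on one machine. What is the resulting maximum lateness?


EDD order: J5 → J3 → J6 → J4 → J1 → J2
Completion and lateness:
  J5: C=6, d=17, L=6-17=-11
  J3: C=10, d=38, L=10-38=-28
  J6: C=17, d=41, L=17-41=-24
  J4: C=30, d=43, L=30-43=-13
  J1: C=38, d=46, L=38-46=-8
  J2: C=52, d=51, L=52-51=1
Lmax = max(-11, -28, -24, -13, -8, 1)
= 1


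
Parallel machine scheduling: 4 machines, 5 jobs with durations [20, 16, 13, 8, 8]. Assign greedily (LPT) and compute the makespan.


Jobs (LPT sorted): [20, 16, 13, 8, 8]
Machines: 4
  J=20 → Machine 1 (load: 0+20=20)
  J=16 → Machine 2 (load: 0+16=16)
  J=13 → Machine 3 (load: 0+13=13)
  J=8 → Machine 4 (load: 0+8=8)
  J=8 → Machine 4 (load: 8+8=16)
Machine loads: [20, 16, 13, 16]
Makespan = max = 20 time units


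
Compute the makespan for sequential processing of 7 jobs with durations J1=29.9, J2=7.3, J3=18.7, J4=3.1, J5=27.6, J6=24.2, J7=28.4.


Sequential makespan: sum all processing times
= 29.9 + 7.3 + 18.7 + 3.1 + 27.6 + 24.2 + 28.4
= 139.2 time units


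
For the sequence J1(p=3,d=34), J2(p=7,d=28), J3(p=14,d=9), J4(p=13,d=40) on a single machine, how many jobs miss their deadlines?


Completion vs due date:
  J1: C=3, d=34 → on time
  J2: C=10, d=28 → on time
  J3: C=24, d=9 → TARDY
  J4: C=37, d=40 → on time
Tardy jobs: J3
Count = 1


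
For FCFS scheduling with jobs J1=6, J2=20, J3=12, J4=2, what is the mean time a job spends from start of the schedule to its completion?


Completion times:
  J1: completes at 6
  J2: completes at 26
  J3: completes at 38
  J4: completes at 40
Sum = 110
Average = 110/4
= 27.50


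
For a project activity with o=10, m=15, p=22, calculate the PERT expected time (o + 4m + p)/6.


te = (o + 4m + p) / 6
= (10 + 4×15 + 22) / 6
= (10 + 60 + 22) / 6
= 92 / 6
= 15.33


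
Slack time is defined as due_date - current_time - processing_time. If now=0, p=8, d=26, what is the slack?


Slack = due - current_time - processing
= 26 - 0 - 8
= 18


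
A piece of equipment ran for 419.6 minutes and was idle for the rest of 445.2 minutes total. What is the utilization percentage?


Utilization = busy / total × 100
= 419.6 / 445.2 × 100
= 94.2%


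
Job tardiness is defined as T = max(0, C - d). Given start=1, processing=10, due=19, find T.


Completion = start + processing = 1 + 10 = 11
Tardiness = max(0, C - d) = max(0, 11 - 19)
= max(0, -8)
= 0


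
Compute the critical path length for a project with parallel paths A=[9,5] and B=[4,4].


Path A: 9 + 5 = 14
Path B: 4 + 4 = 8
Critical path = longest = max(14, 8)
= 14 (Path A)


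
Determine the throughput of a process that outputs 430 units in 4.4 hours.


Throughput = units / time
= 430 / 4.4
= 97.7 units/hour


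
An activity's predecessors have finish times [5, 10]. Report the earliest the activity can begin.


ES = max of all predecessor completion times
Predecessors: [5, 10]
ES = max(5, 10)
= 10


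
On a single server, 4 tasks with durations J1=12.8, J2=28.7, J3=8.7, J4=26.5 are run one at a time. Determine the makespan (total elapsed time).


Sequential makespan: sum all processing times
= 12.8 + 28.7 + 8.7 + 26.5
= 76.7 time units


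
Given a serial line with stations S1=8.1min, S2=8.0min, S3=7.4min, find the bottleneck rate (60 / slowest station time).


Bottleneck = longest station time
Station times: [8.1, 8.0, 7.4]
Max = 8.1 min
Rate = 60 / 8.1
= 7.41 units/hour (bottleneck: 8.1min)


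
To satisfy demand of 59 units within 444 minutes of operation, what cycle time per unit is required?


Cycle time = available time / demand
= 444 / 59
= 7.53 min/unit


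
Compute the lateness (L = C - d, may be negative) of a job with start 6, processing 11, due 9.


Completion = 6 + 11 = 17
Lateness = C - d = 17 - 9
= 8


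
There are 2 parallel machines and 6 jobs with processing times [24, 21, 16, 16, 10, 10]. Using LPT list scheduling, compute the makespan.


Jobs (LPT sorted): [24, 21, 16, 16, 10, 10]
Machines: 2
  J=24 → Machine 1 (load: 0+24=24)
  J=21 → Machine 2 (load: 0+21=21)
  J=16 → Machine 2 (load: 21+16=37)
  J=16 → Machine 1 (load: 24+16=40)
  J=10 → Machine 2 (load: 37+10=47)
  J=10 → Machine 1 (load: 40+10=50)
Machine loads: [50, 47]
Makespan = max = 50 time units


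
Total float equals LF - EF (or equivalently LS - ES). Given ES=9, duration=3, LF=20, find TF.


EF = ES + duration = 9 + 3 = 12
LS = LF - duration = 20 - 3 = 17
Total Float = LF - EF = 20 - 12
(or LS - ES = 17 - 9)
= 8


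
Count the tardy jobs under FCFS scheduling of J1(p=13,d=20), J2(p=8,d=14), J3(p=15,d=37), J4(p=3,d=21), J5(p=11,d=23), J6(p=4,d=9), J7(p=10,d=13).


Completion vs due date:
  J1: C=13, d=20 → on time
  J2: C=21, d=14 → TARDY
  J3: C=36, d=37 → on time
  J4: C=39, d=21 → TARDY
  J5: C=50, d=23 → TARDY
  J6: C=54, d=9 → TARDY
  J7: C=64, d=13 → TARDY
Tardy jobs: J2, J4, J5, J6, J7
Count = 5


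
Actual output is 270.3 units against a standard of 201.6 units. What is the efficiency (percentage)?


Efficiency = (actual / standard) × 100
= (270.3 / 201.6) × 100
= 134.1%


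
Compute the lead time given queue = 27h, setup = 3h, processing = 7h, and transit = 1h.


Lead time = queue + setup + processing + transit
= 27 + 3 + 7 + 1
= 38 hours


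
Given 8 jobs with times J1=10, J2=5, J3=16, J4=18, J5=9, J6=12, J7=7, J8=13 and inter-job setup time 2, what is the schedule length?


Makespan = Σ processing + (n-1) × setup
= (10 + 5 + 16 + 18 + 9 + 12 + 7 + 13) + (8-1)×2
= 90 + 14
= 104 time units


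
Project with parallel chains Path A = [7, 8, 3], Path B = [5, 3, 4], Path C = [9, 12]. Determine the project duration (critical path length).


Path A: 7 + 8 + 3 = 18
Path B: 5 + 3 + 4 = 12
Path C: 9 + 12 = 21
Critical path = longest = max(18, 12, 21)
= 21 (Path C)


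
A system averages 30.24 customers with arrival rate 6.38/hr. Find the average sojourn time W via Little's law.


Little's law: L = λW → W = L / λ
= 30.24 / 6.38
= 4.74 hours


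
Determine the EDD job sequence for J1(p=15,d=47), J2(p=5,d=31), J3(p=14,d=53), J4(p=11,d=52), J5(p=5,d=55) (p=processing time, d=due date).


EDD: sort by earliest due date
  J2: d=31, p=5
  J1: d=47, p=15
  J4: d=52, p=11
  J3: d=53, p=14
  J5: d=55, p=5
Order: J2 → J1 → J4 → J3 → J5


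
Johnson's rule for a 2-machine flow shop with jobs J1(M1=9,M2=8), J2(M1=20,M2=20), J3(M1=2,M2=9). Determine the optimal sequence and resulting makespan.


Johnson's rule:
Group 1 (M1≤M2, sort by M1): ['J3', 'J2']
Group 2 (M1>M2, sort desc M2): ['J1']
Sequence: J3 → J2 → J1
Makespan calculation:
  J3: M1 done=2, M2 done=11
  J2: M1 done=22, M2 done=42
  J1: M1 done=31, M2 done=50
= Sequence: J3 → J2 → J1, Makespan: 50


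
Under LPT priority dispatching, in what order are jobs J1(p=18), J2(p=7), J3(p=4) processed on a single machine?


LPT: sort by longest processing time first
  J1: p=18
  J2: p=7
  J3: p=4
Order: J1 → J2 → J3


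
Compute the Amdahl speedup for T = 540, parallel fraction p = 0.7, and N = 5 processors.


Amdahl's law: T_p = T × ((1-p) + p/N)
= 540 × ((1-0.7) + 0.7/5)
= 540 × (0.30 + 0.1400)
= 540 × 0.4400
= 237.60
Speedup = 540/237.60
= 2.27×


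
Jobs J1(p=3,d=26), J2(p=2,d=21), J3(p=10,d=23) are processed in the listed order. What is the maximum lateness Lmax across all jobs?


Lateness per job (L = C - d):
  J1: C=3, d=26, L=-23
  J2: C=5, d=21, L=-16
  J3: C=15, d=23, L=-8
Lmax = max(-23, -16, -8)
= -8


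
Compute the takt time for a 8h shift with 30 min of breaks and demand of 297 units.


Available = 8×60 - 30 = 450 min
Takt time = 450 / 297
= 1.52 min/unit


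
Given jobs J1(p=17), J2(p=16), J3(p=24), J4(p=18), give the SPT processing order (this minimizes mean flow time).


SPT: sort by shortest processing time
  J2: p=16
  J1: p=17
  J4: p=18
  J3: p=24
Order: J2 → J1 → J4 → J3


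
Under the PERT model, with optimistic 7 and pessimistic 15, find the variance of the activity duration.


σ² = ((p - o) / 6)² = (p - o)² / 36
= (15 - 7)² / 36
= 8² / 36
= 64 / 36
= 1.7778


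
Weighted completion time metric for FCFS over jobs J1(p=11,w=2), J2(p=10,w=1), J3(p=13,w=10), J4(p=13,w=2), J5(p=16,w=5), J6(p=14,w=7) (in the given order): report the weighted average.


Completion times:
  J1: C=11, w×C=2×11=22
  J2: C=21, w×C=1×21=21
  J3: C=34, w×C=10×34=340
  J4: C=47, w×C=2×47=94
  J5: C=63, w×C=5×63=315
  J6: C=77, w×C=7×77=539
Sum w×C = 1331
Sum w = 27
Weighted avg = 1331/27
= 49.30


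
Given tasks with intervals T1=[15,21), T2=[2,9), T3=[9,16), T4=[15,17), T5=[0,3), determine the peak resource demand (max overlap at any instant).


Check each time point for overlaps:
  t=15: 3 tasks active (T1, T3, T4)
Max concurrent = 3


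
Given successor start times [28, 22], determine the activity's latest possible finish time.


LF = min of all successor start times
Successors start at: [28, 22]
LF = min(28, 22)
= 22


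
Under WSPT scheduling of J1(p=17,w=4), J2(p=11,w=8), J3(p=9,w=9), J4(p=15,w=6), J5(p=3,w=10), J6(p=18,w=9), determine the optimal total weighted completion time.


WSPT order (by p/w): J5 → J3 → J2 → J6 → J4 → J1
  J5: C=3, w·C=10×3=30
  J3: C=12, w·C=9×12=108
  J2: C=23, w·C=8×23=184
  J6: C=41, w·C=9×41=369
  J4: C=56, w·C=6×56=336
  J1: C=73, w·C=4×73=292
Σ w·C = 1319
= 1319


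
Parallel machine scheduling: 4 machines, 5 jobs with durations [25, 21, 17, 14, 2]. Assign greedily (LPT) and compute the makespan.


Jobs (LPT sorted): [25, 21, 17, 14, 2]
Machines: 4
  J=25 → Machine 1 (load: 0+25=25)
  J=21 → Machine 2 (load: 0+21=21)
  J=17 → Machine 3 (load: 0+17=17)
  J=14 → Machine 4 (load: 0+14=14)
  J=2 → Machine 4 (load: 14+2=16)
Machine loads: [25, 21, 17, 16]
Makespan = max = 25 time units


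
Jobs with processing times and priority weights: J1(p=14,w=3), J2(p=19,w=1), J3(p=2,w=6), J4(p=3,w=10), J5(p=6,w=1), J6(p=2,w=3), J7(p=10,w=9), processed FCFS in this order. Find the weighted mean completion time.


Completion times:
  J1: C=14, w×C=3×14=42
  J2: C=33, w×C=1×33=33
  J3: C=35, w×C=6×35=210
  J4: C=38, w×C=10×38=380
  J5: C=44, w×C=1×44=44
  J6: C=46, w×C=3×46=138
  J7: C=56, w×C=9×56=504
Sum w×C = 1351
Sum w = 33
Weighted avg = 1351/33
= 40.94


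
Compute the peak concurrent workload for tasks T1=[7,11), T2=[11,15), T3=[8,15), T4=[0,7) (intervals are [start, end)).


Check each time point for overlaps:
  t=8: 2 tasks active (T1, T3)
Max concurrent = 2


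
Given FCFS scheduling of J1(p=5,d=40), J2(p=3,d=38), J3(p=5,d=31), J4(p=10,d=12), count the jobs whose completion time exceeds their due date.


Completion vs due date:
  J1: C=5, d=40 → on time
  J2: C=8, d=38 → on time
  J3: C=13, d=31 → on time
  J4: C=23, d=12 → TARDY
Tardy jobs: J4
Count = 1


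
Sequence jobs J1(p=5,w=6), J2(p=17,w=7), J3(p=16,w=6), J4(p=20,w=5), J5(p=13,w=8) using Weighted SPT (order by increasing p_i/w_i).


WSPT (Smith's rule): sort by p/w ascending
  J1: p/w = 5/6 = 0.833
  J5: p/w = 13/8 = 1.625
  J2: p/w = 17/7 = 2.429
  J3: p/w = 16/6 = 2.667
  J4: p/w = 20/5 = 4.000
Order: J1 → J5 → J2 → J3 → J4


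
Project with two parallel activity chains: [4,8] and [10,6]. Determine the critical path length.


Path A: 4 + 8 = 12
Path B: 10 + 6 = 16
Critical path = longest = max(12, 16)
= 16 (Path B)


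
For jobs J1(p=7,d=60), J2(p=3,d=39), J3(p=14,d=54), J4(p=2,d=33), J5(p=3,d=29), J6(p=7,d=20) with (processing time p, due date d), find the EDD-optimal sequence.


EDD: sort by earliest due date
  J6: d=20, p=7
  J5: d=29, p=3
  J4: d=33, p=2
  J2: d=39, p=3
  J3: d=54, p=14
  J1: d=60, p=7
Order: J6 → J5 → J4 → J2 → J3 → J1


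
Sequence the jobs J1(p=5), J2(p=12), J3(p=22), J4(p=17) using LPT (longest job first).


LPT: sort by longest processing time first
  J3: p=22
  J4: p=17
  J2: p=12
  J1: p=5
Order: J3 → J4 → J2 → J1


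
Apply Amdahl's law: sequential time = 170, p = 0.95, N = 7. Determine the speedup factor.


Amdahl's law: T_p = T × ((1-p) + p/N)
= 170 × ((1-0.95) + 0.95/7)
= 170 × (0.05 + 0.1357)
= 170 × 0.1857
= 31.57
Speedup = 170/31.57
= 5.38×


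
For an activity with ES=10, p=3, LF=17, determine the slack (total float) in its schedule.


EF = ES + duration = 10 + 3 = 13
LS = LF - duration = 17 - 3 = 14
Total Float = LF - EF = 17 - 13
(or LS - ES = 14 - 10)
= 4


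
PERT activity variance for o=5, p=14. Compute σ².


σ² = ((p - o) / 6)² = (p - o)² / 36
= (14 - 5)² / 36
= 9² / 36
= 81 / 36
= 2.2500


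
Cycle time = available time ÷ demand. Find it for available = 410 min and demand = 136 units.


Cycle time = available time / demand
= 410 / 136
= 3.01 min/unit


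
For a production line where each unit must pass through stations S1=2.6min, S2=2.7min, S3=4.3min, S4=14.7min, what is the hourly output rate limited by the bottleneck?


Bottleneck = longest station time
Station times: [2.6, 2.7, 4.3, 14.7]
Max = 14.7 min
Rate = 60 / 14.7
= 4.08 units/hour (bottleneck: 14.7min)


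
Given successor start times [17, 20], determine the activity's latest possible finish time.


LF = min of all successor start times
Successors start at: [17, 20]
LF = min(17, 20)
= 17


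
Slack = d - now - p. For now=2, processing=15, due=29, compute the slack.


Slack = due - current_time - processing
= 29 - 2 - 15
= 12


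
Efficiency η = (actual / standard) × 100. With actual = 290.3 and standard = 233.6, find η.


Efficiency = (actual / standard) × 100
= (290.3 / 233.6) × 100
= 124.3%


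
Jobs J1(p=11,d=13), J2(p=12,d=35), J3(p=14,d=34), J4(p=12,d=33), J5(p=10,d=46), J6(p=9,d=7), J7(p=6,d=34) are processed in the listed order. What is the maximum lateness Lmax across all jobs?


Lateness per job (L = C - d):
  J1: C=11, d=13, L=-2
  J2: C=23, d=35, L=-12
  J3: C=37, d=34, L=3
  J4: C=49, d=33, L=16
  J5: C=59, d=46, L=13
  J6: C=68, d=7, L=61
  J7: C=74, d=34, L=40
Lmax = max(-2, -12, 3, 16, 13, 61, 40)
= 61


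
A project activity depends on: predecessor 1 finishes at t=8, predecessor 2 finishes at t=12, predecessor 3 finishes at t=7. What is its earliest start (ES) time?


ES = max of all predecessor completion times
Predecessors: [8, 12, 7]
ES = max(8, 12, 7)
= 12


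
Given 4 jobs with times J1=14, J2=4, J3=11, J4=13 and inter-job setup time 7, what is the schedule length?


Makespan = Σ processing + (n-1) × setup
= (14 + 4 + 11 + 13) + (4-1)×7
= 42 + 21
= 63 time units


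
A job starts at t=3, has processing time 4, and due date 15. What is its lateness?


Completion = 3 + 4 = 7
Lateness = C - d = 7 - 15
= -8


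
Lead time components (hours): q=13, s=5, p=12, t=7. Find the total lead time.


Lead time = queue + setup + processing + transit
= 13 + 5 + 12 + 7
= 37 hours


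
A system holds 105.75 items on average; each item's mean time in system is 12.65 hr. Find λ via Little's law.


Little's law: L = λW → λ = L / W
= 105.75 / 12.65
= 8.36 per hour


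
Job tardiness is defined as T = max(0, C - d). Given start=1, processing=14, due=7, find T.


Completion = start + processing = 1 + 14 = 15
Tardiness = max(0, C - d) = max(0, 15 - 7)
= max(0, 8)
= 8


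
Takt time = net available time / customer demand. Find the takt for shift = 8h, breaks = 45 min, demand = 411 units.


Available = 8×60 - 45 = 435 min
Takt time = 435 / 411
= 1.06 min/unit


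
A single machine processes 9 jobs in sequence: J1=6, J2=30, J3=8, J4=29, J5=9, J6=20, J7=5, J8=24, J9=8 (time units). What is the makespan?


Sequential makespan: sum all processing times
= 6 + 30 + 8 + 29 + 9 + 20 + 5 + 24 + 8
= 139 time units


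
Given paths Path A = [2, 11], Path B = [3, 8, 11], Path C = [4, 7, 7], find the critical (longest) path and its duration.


Path A: 2 + 11 = 13
Path B: 3 + 8 + 11 = 22
Path C: 4 + 7 + 7 = 18
Critical path = longest = max(13, 22, 18)
= 22 (Path B)


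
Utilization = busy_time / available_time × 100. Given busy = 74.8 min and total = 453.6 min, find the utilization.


Utilization = busy / total × 100
= 74.8 / 453.6 × 100
= 16.5%


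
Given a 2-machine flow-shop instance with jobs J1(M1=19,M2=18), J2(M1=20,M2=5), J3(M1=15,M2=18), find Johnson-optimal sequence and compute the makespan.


Johnson's rule:
Group 1 (M1≤M2, sort by M1): ['J3']
Group 2 (M1>M2, sort desc M2): ['J1', 'J2']
Sequence: J3 → J1 → J2
Makespan calculation:
  J3: M1 done=15, M2 done=33
  J1: M1 done=34, M2 done=52
  J2: M1 done=54, M2 done=59
= Sequence: J3 → J1 → J2, Makespan: 59


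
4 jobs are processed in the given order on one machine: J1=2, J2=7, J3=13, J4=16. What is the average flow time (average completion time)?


Completion times:
  J1: completes at 2
  J2: completes at 9
  J3: completes at 22
  J4: completes at 38
Sum = 71
Average = 71/4
= 17.75


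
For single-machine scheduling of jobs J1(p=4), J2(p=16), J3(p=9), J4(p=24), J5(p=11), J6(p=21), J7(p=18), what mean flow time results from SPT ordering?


SPT order: J1 → J3 → J5 → J2 → J7 → J6 → J4
Completion times:
  J1: C=4
  J3: C=13
  J5: C=24
  J2: C=40
  J7: C=58
  J6: C=79
  J4: C=103
Sum = 321, n = 7
Mean flow = 321/7
= 45.86


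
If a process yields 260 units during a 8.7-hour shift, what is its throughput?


Throughput = units / time
= 260 / 8.7
= 29.9 units/hour


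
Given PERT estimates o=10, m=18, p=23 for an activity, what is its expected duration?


te = (o + 4m + p) / 6
= (10 + 4×18 + 23) / 6
= (10 + 72 + 23) / 6
= 105 / 6
= 17.50


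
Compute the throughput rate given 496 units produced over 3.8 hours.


Throughput = units / time
= 496 / 3.8
= 130.5 units/hour


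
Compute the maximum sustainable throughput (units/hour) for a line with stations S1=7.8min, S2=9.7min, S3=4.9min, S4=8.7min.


Bottleneck = longest station time
Station times: [7.8, 9.7, 4.9, 8.7]
Max = 9.7 min
Rate = 60 / 9.7
= 6.19 units/hour (bottleneck: 9.7min)


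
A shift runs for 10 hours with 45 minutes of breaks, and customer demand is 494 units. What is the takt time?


Available = 10×60 - 45 = 555 min
Takt time = 555 / 494
= 1.12 min/unit


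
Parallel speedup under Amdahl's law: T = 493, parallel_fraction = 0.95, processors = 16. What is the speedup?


Amdahl's law: T_p = T × ((1-p) + p/N)
= 493 × ((1-0.95) + 0.95/16)
= 493 × (0.05 + 0.0594)
= 493 × 0.1094
= 53.92
Speedup = 493/53.92
= 9.14×


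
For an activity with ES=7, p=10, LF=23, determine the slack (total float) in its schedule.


EF = ES + duration = 7 + 10 = 17
LS = LF - duration = 23 - 10 = 13
Total Float = LF - EF = 23 - 17
(or LS - ES = 13 - 7)
= 6


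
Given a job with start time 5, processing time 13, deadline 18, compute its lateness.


Completion = 5 + 13 = 18
Lateness = C - d = 18 - 18
= 0


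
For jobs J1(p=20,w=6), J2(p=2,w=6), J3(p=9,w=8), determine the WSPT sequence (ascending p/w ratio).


WSPT (Smith's rule): sort by p/w ascending
  J2: p/w = 2/6 = 0.333
  J3: p/w = 9/8 = 1.125
  J1: p/w = 20/6 = 3.333
Order: J2 → J3 → J1


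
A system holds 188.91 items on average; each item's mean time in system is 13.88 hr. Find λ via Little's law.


Little's law: L = λW → λ = L / W
= 188.91 / 13.88
= 13.61 per hour


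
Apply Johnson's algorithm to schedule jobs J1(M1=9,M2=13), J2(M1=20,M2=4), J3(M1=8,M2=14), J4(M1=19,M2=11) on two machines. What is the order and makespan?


Johnson's rule:
Group 1 (M1≤M2, sort by M1): ['J3', 'J1']
Group 2 (M1>M2, sort desc M2): ['J4', 'J2']
Sequence: J3 → J1 → J4 → J2
Makespan calculation:
  J3: M1 done=8, M2 done=22
  J1: M1 done=17, M2 done=35
  J4: M1 done=36, M2 done=47
  J2: M1 done=56, M2 done=60
= Sequence: J3 → J1 → J4 → J2, Makespan: 60


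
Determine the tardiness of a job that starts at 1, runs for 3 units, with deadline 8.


Completion = start + processing = 1 + 3 = 4
Tardiness = max(0, C - d) = max(0, 4 - 8)
= max(0, -4)
= 0


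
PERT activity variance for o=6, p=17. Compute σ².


σ² = ((p - o) / 6)² = (p - o)² / 36
= (17 - 6)² / 36
= 11² / 36
= 121 / 36
= 3.3611


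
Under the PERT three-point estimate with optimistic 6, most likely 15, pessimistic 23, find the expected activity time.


te = (o + 4m + p) / 6
= (6 + 4×15 + 23) / 6
= (6 + 60 + 23) / 6
= 89 / 6
= 14.83


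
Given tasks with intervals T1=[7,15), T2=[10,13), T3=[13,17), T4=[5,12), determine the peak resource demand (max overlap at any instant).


Check each time point for overlaps:
  t=10: 3 tasks active (T1, T2, T4)
Max concurrent = 3


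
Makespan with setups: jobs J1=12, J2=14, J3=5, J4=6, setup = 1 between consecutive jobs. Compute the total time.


Makespan = Σ processing + (n-1) × setup
= (12 + 14 + 5 + 6) + (4-1)×1
= 37 + 3
= 40 time units


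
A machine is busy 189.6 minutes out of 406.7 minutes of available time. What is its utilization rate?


Utilization = busy / total × 100
= 189.6 / 406.7 × 100
= 46.6%


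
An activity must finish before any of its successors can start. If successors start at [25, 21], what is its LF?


LF = min of all successor start times
Successors start at: [25, 21]
LF = min(25, 21)
= 21


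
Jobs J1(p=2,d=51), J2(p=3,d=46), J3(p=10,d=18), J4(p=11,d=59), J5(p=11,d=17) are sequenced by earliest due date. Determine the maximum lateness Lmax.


EDD order: J5 → J3 → J2 → J1 → J4
Completion and lateness:
  J5: C=11, d=17, L=11-17=-6
  J3: C=21, d=18, L=21-18=3
  J2: C=24, d=46, L=24-46=-22
  J1: C=26, d=51, L=26-51=-25
  J4: C=37, d=59, L=37-59=-22
Lmax = max(-6, 3, -22, -25, -22)
= 3


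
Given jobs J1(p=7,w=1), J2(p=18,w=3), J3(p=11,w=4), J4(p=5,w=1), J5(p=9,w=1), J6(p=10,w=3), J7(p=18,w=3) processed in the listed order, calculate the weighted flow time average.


Completion times:
  J1: C=7, w×C=1×7=7
  J2: C=25, w×C=3×25=75
  J3: C=36, w×C=4×36=144
  J4: C=41, w×C=1×41=41
  J5: C=50, w×C=1×50=50
  J6: C=60, w×C=3×60=180
  J7: C=78, w×C=3×78=234
Sum w×C = 731
Sum w = 16
Weighted avg = 731/16
= 45.69


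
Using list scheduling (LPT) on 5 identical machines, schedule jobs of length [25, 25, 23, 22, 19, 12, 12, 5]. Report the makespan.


Jobs (LPT sorted): [25, 25, 23, 22, 19, 12, 12, 5]
Machines: 5
  J=25 → Machine 1 (load: 0+25=25)
  J=25 → Machine 2 (load: 0+25=25)
  J=23 → Machine 3 (load: 0+23=23)
  J=22 → Machine 4 (load: 0+22=22)
  J=19 → Machine 5 (load: 0+19=19)
  J=12 → Machine 5 (load: 19+12=31)
  J=12 → Machine 4 (load: 22+12=34)
  J=5 → Machine 3 (load: 23+5=28)
Machine loads: [25, 25, 28, 34, 31]
Makespan = max = 34 time units


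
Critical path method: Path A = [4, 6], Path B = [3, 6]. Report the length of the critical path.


Path A: 4 + 6 = 10
Path B: 3 + 6 = 9
Critical path = longest = max(10, 9)
= 10 (Path A)


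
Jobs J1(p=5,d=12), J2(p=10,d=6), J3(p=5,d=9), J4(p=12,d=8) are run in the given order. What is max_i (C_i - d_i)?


Lateness per job (L = C - d):
  J1: C=5, d=12, L=-7
  J2: C=15, d=6, L=9
  J3: C=20, d=9, L=11
  J4: C=32, d=8, L=24
Lmax = max(-7, 9, 11, 24)
= 24


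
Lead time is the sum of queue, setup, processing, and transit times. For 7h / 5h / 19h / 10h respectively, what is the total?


Lead time = queue + setup + processing + transit
= 7 + 5 + 19 + 10
= 41 hours


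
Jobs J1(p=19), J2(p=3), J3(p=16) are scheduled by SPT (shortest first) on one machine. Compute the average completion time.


SPT order: J2 → J3 → J1
Completion times:
  J2: C=3
  J3: C=19
  J1: C=38
Sum = 60, n = 3
Mean flow = 60/3
= 20.00


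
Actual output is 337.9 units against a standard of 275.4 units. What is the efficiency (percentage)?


Efficiency = (actual / standard) × 100
= (337.9 / 275.4) × 100
= 122.7%


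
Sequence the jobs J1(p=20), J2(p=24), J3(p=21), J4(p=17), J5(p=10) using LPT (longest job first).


LPT: sort by longest processing time first
  J2: p=24
  J3: p=21
  J1: p=20
  J4: p=17
  J5: p=10
Order: J2 → J3 → J1 → J4 → J5


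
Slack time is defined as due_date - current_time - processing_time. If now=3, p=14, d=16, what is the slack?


Slack = due - current_time - processing
= 16 - 3 - 14
= -1


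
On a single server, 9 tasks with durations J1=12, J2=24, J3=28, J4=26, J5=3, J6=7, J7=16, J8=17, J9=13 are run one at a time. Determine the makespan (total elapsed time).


Sequential makespan: sum all processing times
= 12 + 24 + 28 + 26 + 3 + 7 + 16 + 17 + 13
= 146 time units


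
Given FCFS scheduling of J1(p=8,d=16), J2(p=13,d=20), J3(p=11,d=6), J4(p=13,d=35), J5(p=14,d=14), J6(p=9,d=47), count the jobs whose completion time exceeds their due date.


Completion vs due date:
  J1: C=8, d=16 → on time
  J2: C=21, d=20 → TARDY
  J3: C=32, d=6 → TARDY
  J4: C=45, d=35 → TARDY
  J5: C=59, d=14 → TARDY
  J6: C=68, d=47 → TARDY
Tardy jobs: J2, J3, J4, J5, J6
Count = 5


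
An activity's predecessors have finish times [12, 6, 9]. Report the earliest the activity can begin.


ES = max of all predecessor completion times
Predecessors: [12, 6, 9]
ES = max(12, 6, 9)
= 12


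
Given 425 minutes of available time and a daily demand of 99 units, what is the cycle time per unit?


Cycle time = available time / demand
= 425 / 99
= 4.29 min/unit


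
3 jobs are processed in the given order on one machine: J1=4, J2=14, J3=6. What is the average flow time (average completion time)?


Completion times:
  J1: completes at 4
  J2: completes at 18
  J3: completes at 24
Sum = 46
Average = 46/3
= 15.33


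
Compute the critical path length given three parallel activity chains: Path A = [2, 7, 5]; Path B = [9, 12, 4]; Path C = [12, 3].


Path A: 2 + 7 + 5 = 14
Path B: 9 + 12 + 4 = 25
Path C: 12 + 3 = 15
Critical path = longest = max(14, 25, 15)
= 25 (Path B)


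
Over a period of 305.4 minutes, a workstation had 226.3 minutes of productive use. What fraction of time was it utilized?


Utilization = busy / total × 100
= 226.3 / 305.4 × 100
= 74.1%


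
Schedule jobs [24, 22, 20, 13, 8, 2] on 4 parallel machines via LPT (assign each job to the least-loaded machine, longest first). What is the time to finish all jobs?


Jobs (LPT sorted): [24, 22, 20, 13, 8, 2]
Machines: 4
  J=24 → Machine 1 (load: 0+24=24)
  J=22 → Machine 2 (load: 0+22=22)
  J=20 → Machine 3 (load: 0+20=20)
  J=13 → Machine 4 (load: 0+13=13)
  J=8 → Machine 4 (load: 13+8=21)
  J=2 → Machine 3 (load: 20+2=22)
Machine loads: [24, 22, 22, 21]
Makespan = max = 24 time units


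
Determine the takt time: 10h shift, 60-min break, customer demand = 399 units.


Available = 10×60 - 60 = 540 min
Takt time = 540 / 399
= 1.35 min/unit


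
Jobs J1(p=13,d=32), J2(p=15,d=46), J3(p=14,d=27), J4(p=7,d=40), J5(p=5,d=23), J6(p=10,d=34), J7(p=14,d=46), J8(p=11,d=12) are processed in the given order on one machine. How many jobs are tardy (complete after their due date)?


Completion vs due date:
  J1: C=13, d=32 → on time
  J2: C=28, d=46 → on time
  J3: C=42, d=27 → TARDY
  J4: C=49, d=40 → TARDY
  J5: C=54, d=23 → TARDY
  J6: C=64, d=34 → TARDY
  J7: C=78, d=46 → TARDY
  J8: C=89, d=12 → TARDY
Tardy jobs: J3, J4, J5, J6, J7, J8
Count = 6


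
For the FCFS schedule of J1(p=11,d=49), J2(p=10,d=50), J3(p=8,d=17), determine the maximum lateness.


Lateness per job (L = C - d):
  J1: C=11, d=49, L=-38
  J2: C=21, d=50, L=-29
  J3: C=29, d=17, L=12
Lmax = max(-38, -29, 12)
= 12


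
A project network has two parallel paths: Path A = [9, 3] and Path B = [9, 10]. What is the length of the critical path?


Path A: 9 + 3 = 12
Path B: 9 + 10 = 19
Critical path = longest = max(12, 19)
= 19 (Path B)


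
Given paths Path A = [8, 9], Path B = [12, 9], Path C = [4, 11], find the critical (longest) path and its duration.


Path A: 8 + 9 = 17
Path B: 12 + 9 = 21
Path C: 4 + 11 = 15
Critical path = longest = max(17, 21, 15)
= 21 (Path B)


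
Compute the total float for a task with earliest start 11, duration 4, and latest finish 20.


EF = ES + duration = 11 + 4 = 15
LS = LF - duration = 20 - 4 = 16
Total Float = LF - EF = 20 - 15
(or LS - ES = 16 - 11)
= 5


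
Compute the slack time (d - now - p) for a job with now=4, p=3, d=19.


Slack = due - current_time - processing
= 19 - 4 - 3
= 12


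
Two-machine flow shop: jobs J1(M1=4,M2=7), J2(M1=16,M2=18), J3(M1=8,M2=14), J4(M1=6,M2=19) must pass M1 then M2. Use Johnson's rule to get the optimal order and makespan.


Johnson's rule:
Group 1 (M1≤M2, sort by M1): ['J1', 'J4', 'J3', 'J2']
Group 2 (M1>M2, sort desc M2): []
Sequence: J1 → J4 → J3 → J2
Makespan calculation:
  J1: M1 done=4, M2 done=11
  J4: M1 done=10, M2 done=30
  J3: M1 done=18, M2 done=44
  J2: M1 done=34, M2 done=62
= Sequence: J1 → J4 → J3 → J2, Makespan: 62


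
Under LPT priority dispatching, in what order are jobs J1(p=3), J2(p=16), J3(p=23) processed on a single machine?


LPT: sort by longest processing time first
  J3: p=23
  J2: p=16
  J1: p=3
Order: J3 → J2 → J1


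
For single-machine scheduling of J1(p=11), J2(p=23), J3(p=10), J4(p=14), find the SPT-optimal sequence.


SPT: sort by shortest processing time
  J3: p=10
  J1: p=11
  J4: p=14
  J2: p=23
Order: J3 → J1 → J4 → J2


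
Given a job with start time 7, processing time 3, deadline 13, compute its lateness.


Completion = 7 + 3 = 10
Lateness = C - d = 10 - 13
= -3


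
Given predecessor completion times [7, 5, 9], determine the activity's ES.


ES = max of all predecessor completion times
Predecessors: [7, 5, 9]
ES = max(7, 5, 9)
= 9


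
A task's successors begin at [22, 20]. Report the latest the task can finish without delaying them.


LF = min of all successor start times
Successors start at: [22, 20]
LF = min(22, 20)
= 20


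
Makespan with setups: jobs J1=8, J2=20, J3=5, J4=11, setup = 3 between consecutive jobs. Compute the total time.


Makespan = Σ processing + (n-1) × setup
= (8 + 20 + 5 + 11) + (4-1)×3
= 44 + 9
= 53 time units


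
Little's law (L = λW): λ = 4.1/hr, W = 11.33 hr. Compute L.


Little's law: L = λ × W
= 4.1 × 11.33
= 46.45


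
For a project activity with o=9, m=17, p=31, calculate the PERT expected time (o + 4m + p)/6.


te = (o + 4m + p) / 6
= (9 + 4×17 + 31) / 6
= (9 + 68 + 31) / 6
= 108 / 6
= 18.00


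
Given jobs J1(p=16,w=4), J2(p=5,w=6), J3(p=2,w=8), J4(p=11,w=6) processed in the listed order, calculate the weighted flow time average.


Completion times:
  J1: C=16, w×C=4×16=64
  J2: C=21, w×C=6×21=126
  J3: C=23, w×C=8×23=184
  J4: C=34, w×C=6×34=204
Sum w×C = 578
Sum w = 24
Weighted avg = 578/24
= 24.08


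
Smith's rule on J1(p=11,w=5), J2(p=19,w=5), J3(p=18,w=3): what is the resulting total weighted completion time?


WSPT order (by p/w): J1 → J2 → J3
  J1: C=11, w·C=5×11=55
  J2: C=30, w·C=5×30=150
  J3: C=48, w·C=3×48=144
Σ w·C = 349
= 349


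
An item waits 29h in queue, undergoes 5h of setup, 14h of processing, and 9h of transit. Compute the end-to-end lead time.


Lead time = queue + setup + processing + transit
= 29 + 5 + 14 + 9
= 57 hours


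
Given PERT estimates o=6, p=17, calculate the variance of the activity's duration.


σ² = ((p - o) / 6)² = (p - o)² / 36
= (17 - 6)² / 36
= 11² / 36
= 121 / 36
= 3.3611
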